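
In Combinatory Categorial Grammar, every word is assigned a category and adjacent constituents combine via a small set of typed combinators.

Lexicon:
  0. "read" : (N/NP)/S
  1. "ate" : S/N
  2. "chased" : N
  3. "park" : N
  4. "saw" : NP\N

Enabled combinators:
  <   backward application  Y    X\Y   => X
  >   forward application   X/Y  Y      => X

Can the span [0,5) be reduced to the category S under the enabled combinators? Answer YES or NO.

(N/NP)/S S/N N N NP\N
CKY chart[0,5] = {N}; S ∉ chart

NO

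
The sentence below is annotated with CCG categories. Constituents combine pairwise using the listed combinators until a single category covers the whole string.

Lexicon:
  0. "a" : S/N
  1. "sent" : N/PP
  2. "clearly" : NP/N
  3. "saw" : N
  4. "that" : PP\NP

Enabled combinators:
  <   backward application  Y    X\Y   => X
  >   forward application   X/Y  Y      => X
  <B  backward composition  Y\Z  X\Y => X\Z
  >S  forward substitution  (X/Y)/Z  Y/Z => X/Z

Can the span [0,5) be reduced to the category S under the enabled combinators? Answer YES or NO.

[0,5] S   >
  [0,1] "a" : S/N
  [1,5] N   >
    [1,2] "sent" : N/PP
    [2,5] PP   <
      [2,4] NP   >
        [2,3] "clearly" : NP/N
        [3,4] "saw" : N
      [4,5] "that" : PP\NP

YES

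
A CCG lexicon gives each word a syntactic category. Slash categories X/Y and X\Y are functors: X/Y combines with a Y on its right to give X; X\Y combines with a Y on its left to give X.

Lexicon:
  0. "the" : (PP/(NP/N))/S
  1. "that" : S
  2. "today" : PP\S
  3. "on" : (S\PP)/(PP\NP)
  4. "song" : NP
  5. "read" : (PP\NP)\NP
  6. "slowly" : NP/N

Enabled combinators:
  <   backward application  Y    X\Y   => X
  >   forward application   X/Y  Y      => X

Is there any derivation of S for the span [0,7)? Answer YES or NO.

NO

(PP/(NP/N))/S S PP\S (S\PP)/(PP\NP) NP (PP\NP)\NP NP/N
CKY chart[0,7] = {PP}; S ∉ chart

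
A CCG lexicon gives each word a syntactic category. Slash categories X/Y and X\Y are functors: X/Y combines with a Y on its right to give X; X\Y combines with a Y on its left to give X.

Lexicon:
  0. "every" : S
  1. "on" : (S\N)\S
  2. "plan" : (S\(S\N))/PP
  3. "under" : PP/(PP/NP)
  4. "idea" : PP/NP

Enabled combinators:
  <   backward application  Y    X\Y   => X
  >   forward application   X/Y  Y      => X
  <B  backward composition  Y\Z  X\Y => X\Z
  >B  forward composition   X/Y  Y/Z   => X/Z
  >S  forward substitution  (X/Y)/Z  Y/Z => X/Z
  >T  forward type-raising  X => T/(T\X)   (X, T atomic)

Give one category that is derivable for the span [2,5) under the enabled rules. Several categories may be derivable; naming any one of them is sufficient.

S\(S\N)

[0,5] S   <
  [0,2] S\N   <
    [0,1] "every" : S
    [1,2] "on" : (S\N)\S
  [2,5] S\(S\N)   >
    [2,3] "plan" : (S\(S\N))/PP
    [3,5] PP   >
      [3,4] "under" : PP/(PP/NP)
      [4,5] "idea" : PP/NP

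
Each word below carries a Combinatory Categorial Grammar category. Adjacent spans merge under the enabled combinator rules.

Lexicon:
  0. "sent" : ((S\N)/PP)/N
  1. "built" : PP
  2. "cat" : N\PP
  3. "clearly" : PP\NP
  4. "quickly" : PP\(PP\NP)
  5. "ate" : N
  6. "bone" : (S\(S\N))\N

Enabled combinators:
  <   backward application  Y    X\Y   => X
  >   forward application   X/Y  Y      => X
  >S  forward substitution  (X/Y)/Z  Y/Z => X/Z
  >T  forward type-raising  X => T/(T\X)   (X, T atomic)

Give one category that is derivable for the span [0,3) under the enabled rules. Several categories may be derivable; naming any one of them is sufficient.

[0,7] S   <
  [0,5] S\N   >
    [0,3] (S\N)/PP   >
      [0,1] "sent" : ((S\N)/PP)/N
      [1,3] N   <
        [1,2] "built" : PP
        [2,3] "cat" : N\PP
    [3,5] PP   <
      [3,4] "clearly" : PP\NP
      [4,5] "quickly" : PP\(PP\NP)
  [5,7] S\(S\N)   <
    [5,6] "ate" : N
    [6,7] "bone" : (S\(S\N))\N

(S\N)/PP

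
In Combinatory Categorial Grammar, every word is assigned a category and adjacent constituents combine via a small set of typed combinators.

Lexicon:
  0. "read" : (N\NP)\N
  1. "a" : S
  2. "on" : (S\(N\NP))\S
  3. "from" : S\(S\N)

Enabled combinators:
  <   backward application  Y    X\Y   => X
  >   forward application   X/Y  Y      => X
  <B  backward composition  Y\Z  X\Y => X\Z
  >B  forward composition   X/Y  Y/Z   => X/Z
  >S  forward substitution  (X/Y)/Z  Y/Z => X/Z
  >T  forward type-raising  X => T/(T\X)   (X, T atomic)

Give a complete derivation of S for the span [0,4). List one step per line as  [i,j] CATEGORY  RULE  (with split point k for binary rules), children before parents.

[0,4] S   <
  [0,3] S\N   <B
    [0,1] "read" : (N\NP)\N
    [1,3] S\(N\NP)   <
      [1,2] "a" : S
      [2,3] "on" : (S\(N\NP))\S
  [3,4] "from" : S\(S\N)

[0,1] (N\NP)\N  lex  "read"
[1,2] S  lex  "a"
[2,3] (S\(N\NP))\S  lex  "on"
[1,3] S\(N\NP)  <  k=2
[0,3] S\N  <B  k=1
[3,4] S\(S\N)  lex  "from"
[0,4] S  <  k=3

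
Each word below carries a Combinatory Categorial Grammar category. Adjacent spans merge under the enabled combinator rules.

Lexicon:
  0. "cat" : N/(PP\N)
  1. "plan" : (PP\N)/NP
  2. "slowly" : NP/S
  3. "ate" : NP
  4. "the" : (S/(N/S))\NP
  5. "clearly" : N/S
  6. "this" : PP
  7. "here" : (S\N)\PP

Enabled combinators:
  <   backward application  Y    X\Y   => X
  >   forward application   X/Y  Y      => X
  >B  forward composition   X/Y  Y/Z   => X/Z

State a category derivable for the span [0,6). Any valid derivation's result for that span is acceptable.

N

[0,8] S   <
  [0,6] N   >
    [0,3] N/S   >B
      [0,2] N/NP   >B
        [0,1] "cat" : N/(PP\N)
        [1,2] "plan" : (PP\N)/NP
      [2,3] "slowly" : NP/S
    [3,6] S   >
      [3,5] S/(N/S)   <
        [3,4] "ate" : NP
        [4,5] "the" : (S/(N/S))\NP
      [5,6] "clearly" : N/S
  [6,8] S\N   <
    [6,7] "this" : PP
    [7,8] "here" : (S\N)\PP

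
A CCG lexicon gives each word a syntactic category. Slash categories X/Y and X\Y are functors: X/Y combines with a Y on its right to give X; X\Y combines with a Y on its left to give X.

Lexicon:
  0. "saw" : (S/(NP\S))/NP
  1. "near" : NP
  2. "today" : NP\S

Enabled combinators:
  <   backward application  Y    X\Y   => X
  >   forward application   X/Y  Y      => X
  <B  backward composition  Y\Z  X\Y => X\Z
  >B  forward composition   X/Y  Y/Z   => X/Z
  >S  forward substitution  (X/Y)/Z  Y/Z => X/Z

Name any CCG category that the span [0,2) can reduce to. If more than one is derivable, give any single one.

[0,3] S   >
  [0,2] S/(NP\S)   >
    [0,1] "saw" : (S/(NP\S))/NP
    [1,2] "near" : NP
  [2,3] "today" : NP\S

S/(NP\S)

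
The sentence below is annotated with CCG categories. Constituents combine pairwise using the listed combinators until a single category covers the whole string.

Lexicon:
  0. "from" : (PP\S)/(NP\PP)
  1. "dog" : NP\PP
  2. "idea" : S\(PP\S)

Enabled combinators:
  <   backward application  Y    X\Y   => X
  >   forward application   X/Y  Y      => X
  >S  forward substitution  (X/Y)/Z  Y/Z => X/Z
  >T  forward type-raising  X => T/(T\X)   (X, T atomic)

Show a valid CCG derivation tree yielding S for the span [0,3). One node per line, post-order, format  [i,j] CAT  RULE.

[0,3] S   <
  [0,2] PP\S   >
    [0,1] "from" : (PP\S)/(NP\PP)
    [1,2] "dog" : NP\PP
  [2,3] "idea" : S\(PP\S)

[0,1] (PP\S)/(NP\PP)  lex  "from"
[1,2] NP\PP  lex  "dog"
[0,2] PP\S  >  k=1
[2,3] S\(PP\S)  lex  "idea"
[0,3] S  <  k=2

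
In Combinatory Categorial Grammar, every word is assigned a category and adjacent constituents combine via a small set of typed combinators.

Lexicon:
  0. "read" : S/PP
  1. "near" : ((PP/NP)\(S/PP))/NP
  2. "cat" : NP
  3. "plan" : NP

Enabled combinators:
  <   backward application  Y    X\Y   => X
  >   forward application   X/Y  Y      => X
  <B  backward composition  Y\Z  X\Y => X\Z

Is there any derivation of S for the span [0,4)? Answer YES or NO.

S/PP ((PP/NP)\(S/PP))/NP NP NP
CKY chart[0,4] = {PP}; S ∉ chart

NO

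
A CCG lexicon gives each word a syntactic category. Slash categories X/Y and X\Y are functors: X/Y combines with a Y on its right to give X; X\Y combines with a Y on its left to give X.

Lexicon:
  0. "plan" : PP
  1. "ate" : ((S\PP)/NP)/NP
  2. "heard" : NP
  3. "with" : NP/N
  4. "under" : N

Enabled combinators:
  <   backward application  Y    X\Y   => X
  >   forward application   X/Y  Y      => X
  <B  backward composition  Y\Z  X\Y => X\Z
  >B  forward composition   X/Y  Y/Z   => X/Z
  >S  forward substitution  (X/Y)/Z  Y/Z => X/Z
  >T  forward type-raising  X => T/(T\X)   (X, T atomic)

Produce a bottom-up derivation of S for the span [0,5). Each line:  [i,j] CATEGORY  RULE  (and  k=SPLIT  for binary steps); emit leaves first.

[0,5] S   >
  [0,1] S/(S\PP)   >T
    [0,1] "plan" : PP
  [1,5] S\PP   >
    [1,3] (S\PP)/NP   >
      [1,2] "ate" : ((S\PP)/NP)/NP
      [2,3] "heard" : NP
    [3,5] NP   >
      [3,4] "with" : NP/N
      [4,5] "under" : N

[0,1] PP  lex  "plan"
[0,1] S/(S\PP)  >T
[1,2] ((S\PP)/NP)/NP  lex  "ate"
[2,3] NP  lex  "heard"
[1,3] (S\PP)/NP  >  k=2
[3,4] NP/N  lex  "with"
[4,5] N  lex  "under"
[3,5] NP  >  k=4
[1,5] S\PP  >  k=3
[0,5] S  >  k=1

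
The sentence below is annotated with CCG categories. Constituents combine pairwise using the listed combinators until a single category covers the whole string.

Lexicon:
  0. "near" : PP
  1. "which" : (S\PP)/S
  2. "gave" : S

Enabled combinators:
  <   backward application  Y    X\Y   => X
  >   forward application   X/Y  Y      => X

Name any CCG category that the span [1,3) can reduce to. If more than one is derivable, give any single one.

[0,3] S   <
  [0,1] "near" : PP
  [1,3] S\PP   >
    [1,2] "which" : (S\PP)/S
    [2,3] "gave" : S

S\PP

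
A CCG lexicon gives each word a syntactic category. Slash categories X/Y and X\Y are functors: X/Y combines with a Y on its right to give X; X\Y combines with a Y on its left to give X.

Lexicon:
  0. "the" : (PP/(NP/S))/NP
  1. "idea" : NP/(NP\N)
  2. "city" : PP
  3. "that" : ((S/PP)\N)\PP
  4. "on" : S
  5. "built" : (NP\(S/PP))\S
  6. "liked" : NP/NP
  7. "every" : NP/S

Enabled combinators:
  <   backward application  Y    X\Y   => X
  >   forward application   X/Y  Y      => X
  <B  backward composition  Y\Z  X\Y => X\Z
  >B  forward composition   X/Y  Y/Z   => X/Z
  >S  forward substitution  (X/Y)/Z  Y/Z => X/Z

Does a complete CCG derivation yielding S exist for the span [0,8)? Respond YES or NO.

(PP/(NP/S))/NP NP/(NP\N) PP ((S/PP)\N)\PP S (NP\(S/PP))\S NP/NP NP/S
CKY chart[0,8] = {PP}; S ∉ chart

NO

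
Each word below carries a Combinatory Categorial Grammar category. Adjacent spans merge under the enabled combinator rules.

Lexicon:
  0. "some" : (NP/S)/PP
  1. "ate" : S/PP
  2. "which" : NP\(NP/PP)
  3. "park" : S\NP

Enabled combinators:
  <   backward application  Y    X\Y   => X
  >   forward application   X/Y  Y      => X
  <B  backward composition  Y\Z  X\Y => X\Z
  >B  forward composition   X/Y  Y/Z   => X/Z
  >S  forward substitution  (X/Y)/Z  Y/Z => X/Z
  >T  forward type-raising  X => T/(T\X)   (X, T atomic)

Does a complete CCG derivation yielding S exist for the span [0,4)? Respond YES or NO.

[0,4] S   <
  [0,3] NP   <
    [0,2] NP/PP   >S
      [0,1] "some" : (NP/S)/PP
      [1,2] "ate" : S/PP
    [2,3] "which" : NP\(NP/PP)
  [3,4] "park" : S\NP

YES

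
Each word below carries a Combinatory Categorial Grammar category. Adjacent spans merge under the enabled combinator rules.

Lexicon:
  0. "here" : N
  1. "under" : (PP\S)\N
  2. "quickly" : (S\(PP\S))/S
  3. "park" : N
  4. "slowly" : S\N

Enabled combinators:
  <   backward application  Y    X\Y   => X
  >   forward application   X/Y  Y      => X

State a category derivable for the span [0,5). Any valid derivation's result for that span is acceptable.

S

[0,5] S   <
  [0,2] PP\S   <
    [0,1] "here" : N
    [1,2] "under" : (PP\S)\N
  [2,5] S\(PP\S)   >
    [2,3] "quickly" : (S\(PP\S))/S
    [3,5] S   <
      [3,4] "park" : N
      [4,5] "slowly" : S\N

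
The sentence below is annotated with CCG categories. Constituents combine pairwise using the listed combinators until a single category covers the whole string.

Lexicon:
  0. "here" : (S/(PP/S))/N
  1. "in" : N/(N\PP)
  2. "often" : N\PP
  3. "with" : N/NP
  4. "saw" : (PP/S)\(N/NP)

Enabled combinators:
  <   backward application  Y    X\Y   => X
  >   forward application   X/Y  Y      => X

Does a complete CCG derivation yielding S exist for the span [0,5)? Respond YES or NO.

YES

[0,5] S   >
  [0,3] S/(PP/S)   >
    [0,1] "here" : (S/(PP/S))/N
    [1,3] N   >
      [1,2] "in" : N/(N\PP)
      [2,3] "often" : N\PP
  [3,5] PP/S   <
    [3,4] "with" : N/NP
    [4,5] "saw" : (PP/S)\(N/NP)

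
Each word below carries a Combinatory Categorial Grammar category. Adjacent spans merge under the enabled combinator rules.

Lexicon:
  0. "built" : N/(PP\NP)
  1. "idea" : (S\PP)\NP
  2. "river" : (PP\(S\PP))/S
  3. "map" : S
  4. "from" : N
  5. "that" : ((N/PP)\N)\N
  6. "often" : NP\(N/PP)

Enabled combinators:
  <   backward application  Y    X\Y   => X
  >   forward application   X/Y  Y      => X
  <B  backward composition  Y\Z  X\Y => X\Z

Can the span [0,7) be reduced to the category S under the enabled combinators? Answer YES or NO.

N/(PP\NP) (S\PP)\NP (PP\(S\PP))/S S N ((N/PP)\N)\N NP\(N/PP)
CKY chart[0,7] = {NP}; S ∉ chart

NO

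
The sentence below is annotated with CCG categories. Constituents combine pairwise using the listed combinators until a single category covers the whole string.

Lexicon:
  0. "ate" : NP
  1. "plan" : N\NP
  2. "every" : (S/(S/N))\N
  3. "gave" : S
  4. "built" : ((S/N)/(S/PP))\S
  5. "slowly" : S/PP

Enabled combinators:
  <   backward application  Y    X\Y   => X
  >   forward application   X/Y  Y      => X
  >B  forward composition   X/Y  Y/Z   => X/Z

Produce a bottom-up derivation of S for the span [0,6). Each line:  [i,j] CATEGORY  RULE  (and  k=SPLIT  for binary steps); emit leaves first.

[0,6] S   >
  [0,3] S/(S/N)   <
    [0,2] N   <
      [0,1] "ate" : NP
      [1,2] "plan" : N\NP
    [2,3] "every" : (S/(S/N))\N
  [3,6] S/N   >
    [3,5] (S/N)/(S/PP)   <
      [3,4] "gave" : S
      [4,5] "built" : ((S/N)/(S/PP))\S
    [5,6] "slowly" : S/PP

[0,1] NP  lex  "ate"
[1,2] N\NP  lex  "plan"
[0,2] N  <  k=1
[2,3] (S/(S/N))\N  lex  "every"
[0,3] S/(S/N)  <  k=2
[3,4] S  lex  "gave"
[4,5] ((S/N)/(S/PP))\S  lex  "built"
[3,5] (S/N)/(S/PP)  <  k=4
[5,6] S/PP  lex  "slowly"
[3,6] S/N  >  k=5
[0,6] S  >  k=3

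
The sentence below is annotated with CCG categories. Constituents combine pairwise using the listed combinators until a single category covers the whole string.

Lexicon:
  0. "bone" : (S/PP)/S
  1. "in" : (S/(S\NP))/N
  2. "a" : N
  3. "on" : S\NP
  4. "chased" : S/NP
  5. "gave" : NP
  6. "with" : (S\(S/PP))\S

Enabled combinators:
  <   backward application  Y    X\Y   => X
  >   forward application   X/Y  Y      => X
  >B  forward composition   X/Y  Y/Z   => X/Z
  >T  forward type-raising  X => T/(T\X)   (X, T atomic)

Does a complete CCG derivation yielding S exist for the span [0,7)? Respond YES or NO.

YES

[0,7] S   <
  [0,4] S/PP   >
    [0,1] "bone" : (S/PP)/S
    [1,4] S   >
      [1,3] S/(S\NP)   >
        [1,2] "in" : (S/(S\NP))/N
        [2,3] "a" : N
      [3,4] "on" : S\NP
  [4,7] S\(S/PP)   <
    [4,6] S   >
      [4,5] "chased" : S/NP
      [5,6] "gave" : NP
    [6,7] "with" : (S\(S/PP))\S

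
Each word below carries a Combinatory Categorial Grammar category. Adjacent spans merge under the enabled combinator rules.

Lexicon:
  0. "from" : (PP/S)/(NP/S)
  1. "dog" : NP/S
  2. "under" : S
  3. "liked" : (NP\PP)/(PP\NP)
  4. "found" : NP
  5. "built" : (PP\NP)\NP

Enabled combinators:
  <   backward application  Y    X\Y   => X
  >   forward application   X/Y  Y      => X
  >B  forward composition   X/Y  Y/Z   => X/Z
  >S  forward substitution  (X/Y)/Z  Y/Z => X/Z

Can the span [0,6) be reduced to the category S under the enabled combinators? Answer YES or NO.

(PP/S)/(NP/S) NP/S S (NP\PP)/(PP\NP) NP (PP\NP)\NP
CKY chart[0,6] = {NP}; S ∉ chart

NO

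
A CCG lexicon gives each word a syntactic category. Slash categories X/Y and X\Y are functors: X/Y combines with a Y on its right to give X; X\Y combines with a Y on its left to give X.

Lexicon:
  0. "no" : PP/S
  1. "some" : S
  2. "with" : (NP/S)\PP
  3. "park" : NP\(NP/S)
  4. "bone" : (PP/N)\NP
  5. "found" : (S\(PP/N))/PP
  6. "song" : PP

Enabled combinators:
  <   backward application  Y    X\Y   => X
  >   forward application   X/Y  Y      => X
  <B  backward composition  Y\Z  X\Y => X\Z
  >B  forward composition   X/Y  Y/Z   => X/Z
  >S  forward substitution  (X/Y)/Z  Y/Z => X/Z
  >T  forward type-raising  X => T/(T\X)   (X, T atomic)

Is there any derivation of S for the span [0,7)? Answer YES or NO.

[0,7] S   <
  [0,2] PP   >
    [0,1] "no" : PP/S
    [1,2] "some" : S
  [2,7] S\PP   <B
    [2,4] NP\PP   <B
      [2,3] "with" : (NP/S)\PP
      [3,4] "park" : NP\(NP/S)
    [4,7] S\NP   <B
      [4,5] "bone" : (PP/N)\NP
      [5,7] S\(PP/N)   >
        [5,6] "found" : (S\(PP/N))/PP
        [6,7] "song" : PP

YES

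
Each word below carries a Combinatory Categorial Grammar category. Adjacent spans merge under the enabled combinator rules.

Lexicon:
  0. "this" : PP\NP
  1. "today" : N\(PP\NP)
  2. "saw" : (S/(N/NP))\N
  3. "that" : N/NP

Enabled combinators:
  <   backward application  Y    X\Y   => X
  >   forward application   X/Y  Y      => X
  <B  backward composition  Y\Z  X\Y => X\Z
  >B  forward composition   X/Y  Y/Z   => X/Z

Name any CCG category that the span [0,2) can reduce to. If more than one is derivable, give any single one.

N

[0,4] S   >
  [0,3] S/(N/NP)   <
    [0,2] N   <
      [0,1] "this" : PP\NP
      [1,2] "today" : N\(PP\NP)
    [2,3] "saw" : (S/(N/NP))\N
  [3,4] "that" : N/NP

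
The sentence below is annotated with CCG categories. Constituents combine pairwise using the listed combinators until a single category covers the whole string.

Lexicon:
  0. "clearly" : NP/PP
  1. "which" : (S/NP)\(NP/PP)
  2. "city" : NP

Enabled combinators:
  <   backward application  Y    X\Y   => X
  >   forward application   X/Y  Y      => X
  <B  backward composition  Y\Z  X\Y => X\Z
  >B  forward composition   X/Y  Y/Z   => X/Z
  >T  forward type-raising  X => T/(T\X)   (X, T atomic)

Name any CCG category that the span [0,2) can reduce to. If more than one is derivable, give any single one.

S/NP

[0,3] S   >
  [0,2] S/NP   <
    [0,1] "clearly" : NP/PP
    [1,2] "which" : (S/NP)\(NP/PP)
  [2,3] "city" : NP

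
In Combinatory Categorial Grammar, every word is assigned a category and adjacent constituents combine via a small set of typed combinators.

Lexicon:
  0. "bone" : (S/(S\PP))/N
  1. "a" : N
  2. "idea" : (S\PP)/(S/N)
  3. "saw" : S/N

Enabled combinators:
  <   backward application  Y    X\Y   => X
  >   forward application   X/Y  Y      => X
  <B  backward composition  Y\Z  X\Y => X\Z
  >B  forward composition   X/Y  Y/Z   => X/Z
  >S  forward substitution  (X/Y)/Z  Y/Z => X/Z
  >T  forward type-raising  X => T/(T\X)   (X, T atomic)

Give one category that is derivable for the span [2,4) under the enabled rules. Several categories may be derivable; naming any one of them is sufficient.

S\PP

[0,4] S   >
  [0,2] S/(S\PP)   >
    [0,1] "bone" : (S/(S\PP))/N
    [1,2] "a" : N
  [2,4] S\PP   >
    [2,3] "idea" : (S\PP)/(S/N)
    [3,4] "saw" : S/N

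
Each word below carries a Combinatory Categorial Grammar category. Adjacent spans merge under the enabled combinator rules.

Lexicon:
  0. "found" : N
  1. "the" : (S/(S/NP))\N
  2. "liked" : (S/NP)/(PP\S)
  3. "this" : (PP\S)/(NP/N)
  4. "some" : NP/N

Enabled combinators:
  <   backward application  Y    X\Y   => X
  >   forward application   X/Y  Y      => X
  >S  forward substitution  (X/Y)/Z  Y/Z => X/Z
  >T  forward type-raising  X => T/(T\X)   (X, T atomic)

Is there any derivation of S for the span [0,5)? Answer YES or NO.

[0,5] S   >
  [0,2] S/(S/NP)   <
    [0,1] "found" : N
    [1,2] "the" : (S/(S/NP))\N
  [2,5] S/NP   >
    [2,3] "liked" : (S/NP)/(PP\S)
    [3,5] PP\S   >
      [3,4] "this" : (PP\S)/(NP/N)
      [4,5] "some" : NP/N

YES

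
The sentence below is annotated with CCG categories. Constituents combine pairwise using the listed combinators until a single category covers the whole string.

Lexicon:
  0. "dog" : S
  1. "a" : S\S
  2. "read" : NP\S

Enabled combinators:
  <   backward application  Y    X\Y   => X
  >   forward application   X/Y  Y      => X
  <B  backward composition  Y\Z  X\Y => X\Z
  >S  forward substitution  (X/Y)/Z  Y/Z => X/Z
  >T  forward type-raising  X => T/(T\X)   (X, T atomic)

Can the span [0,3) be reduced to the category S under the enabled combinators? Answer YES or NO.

S S\S NP\S
CKY chart[0,3] = {N/(N\NP), NP, NP/(NP\NP), PP/(PP\NP), S/(S\NP)}; S ∉ chart

NO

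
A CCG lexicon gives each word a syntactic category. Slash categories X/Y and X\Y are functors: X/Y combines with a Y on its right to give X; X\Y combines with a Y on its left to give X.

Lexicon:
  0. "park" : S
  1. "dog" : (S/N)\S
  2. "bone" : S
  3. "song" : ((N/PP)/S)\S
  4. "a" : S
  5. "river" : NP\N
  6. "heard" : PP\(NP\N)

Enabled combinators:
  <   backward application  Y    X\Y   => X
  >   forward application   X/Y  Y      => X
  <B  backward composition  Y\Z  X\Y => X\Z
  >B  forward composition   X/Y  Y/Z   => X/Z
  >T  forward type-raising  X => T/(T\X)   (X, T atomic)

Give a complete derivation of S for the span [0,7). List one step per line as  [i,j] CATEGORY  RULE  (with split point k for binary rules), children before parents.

[0,1] S  lex  "park"
[1,2] (S/N)\S  lex  "dog"
[0,2] S/N  <  k=1
[2,3] S  lex  "bone"
[3,4] ((N/PP)/S)\S  lex  "song"
[2,4] (N/PP)/S  <  k=3
[4,5] S  lex  "a"
[2,5] N/PP  >  k=4
[0,5] S/PP  >B  k=2
[5,6] NP\N  lex  "river"
[6,7] PP\(NP\N)  lex  "heard"
[5,7] PP  <  k=6
[0,7] S  >  k=5

[0,7] S   >
  [0,5] S/PP   >B
    [0,2] S/N   <
      [0,1] "park" : S
      [1,2] "dog" : (S/N)\S
    [2,5] N/PP   >
      [2,4] (N/PP)/S   <
        [2,3] "bone" : S
        [3,4] "song" : ((N/PP)/S)\S
      [4,5] "a" : S
  [5,7] PP   <
    [5,6] "river" : NP\N
    [6,7] "heard" : PP\(NP\N)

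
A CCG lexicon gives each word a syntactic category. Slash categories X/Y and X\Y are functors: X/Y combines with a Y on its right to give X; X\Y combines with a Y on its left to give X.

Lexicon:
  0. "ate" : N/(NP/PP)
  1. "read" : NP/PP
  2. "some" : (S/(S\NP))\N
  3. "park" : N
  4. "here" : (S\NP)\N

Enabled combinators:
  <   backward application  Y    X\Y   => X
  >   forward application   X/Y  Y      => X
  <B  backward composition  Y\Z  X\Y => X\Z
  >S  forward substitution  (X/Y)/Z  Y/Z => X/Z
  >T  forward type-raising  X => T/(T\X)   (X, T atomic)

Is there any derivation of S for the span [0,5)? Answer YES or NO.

[0,5] S   >
  [0,3] S/(S\NP)   <
    [0,2] N   >
      [0,1] "ate" : N/(NP/PP)
      [1,2] "read" : NP/PP
    [2,3] "some" : (S/(S\NP))\N
  [3,5] S\NP   <
    [3,4] "park" : N
    [4,5] "here" : (S\NP)\N

YES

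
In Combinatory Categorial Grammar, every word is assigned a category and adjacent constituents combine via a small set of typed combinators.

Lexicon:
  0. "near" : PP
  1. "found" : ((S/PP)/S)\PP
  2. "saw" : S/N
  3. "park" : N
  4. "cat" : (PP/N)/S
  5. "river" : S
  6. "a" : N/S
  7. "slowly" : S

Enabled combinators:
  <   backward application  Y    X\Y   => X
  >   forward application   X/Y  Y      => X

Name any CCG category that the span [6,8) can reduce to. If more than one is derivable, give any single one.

N

[0,8] S   >
  [0,4] S/PP   >
    [0,2] (S/PP)/S   <
      [0,1] "near" : PP
      [1,2] "found" : ((S/PP)/S)\PP
    [2,4] S   >
      [2,3] "saw" : S/N
      [3,4] "park" : N
  [4,8] PP   >
    [4,6] PP/N   >
      [4,5] "cat" : (PP/N)/S
      [5,6] "river" : S
    [6,8] N   >
      [6,7] "a" : N/S
      [7,8] "slowly" : S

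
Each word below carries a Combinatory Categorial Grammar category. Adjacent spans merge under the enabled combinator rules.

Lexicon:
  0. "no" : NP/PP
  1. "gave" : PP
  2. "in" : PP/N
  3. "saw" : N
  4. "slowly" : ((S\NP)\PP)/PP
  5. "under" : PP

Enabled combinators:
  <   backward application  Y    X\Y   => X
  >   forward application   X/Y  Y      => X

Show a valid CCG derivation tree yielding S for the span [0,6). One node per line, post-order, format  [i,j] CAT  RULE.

[0,1] NP/PP  lex  "no"
[1,2] PP  lex  "gave"
[0,2] NP  >  k=1
[2,3] PP/N  lex  "in"
[3,4] N  lex  "saw"
[2,4] PP  >  k=3
[4,5] ((S\NP)\PP)/PP  lex  "slowly"
[5,6] PP  lex  "under"
[4,6] (S\NP)\PP  >  k=5
[2,6] S\NP  <  k=4
[0,6] S  <  k=2

[0,6] S   <
  [0,2] NP   >
    [0,1] "no" : NP/PP
    [1,2] "gave" : PP
  [2,6] S\NP   <
    [2,4] PP   >
      [2,3] "in" : PP/N
      [3,4] "saw" : N
    [4,6] (S\NP)\PP   >
      [4,5] "slowly" : ((S\NP)\PP)/PP
      [5,6] "under" : PP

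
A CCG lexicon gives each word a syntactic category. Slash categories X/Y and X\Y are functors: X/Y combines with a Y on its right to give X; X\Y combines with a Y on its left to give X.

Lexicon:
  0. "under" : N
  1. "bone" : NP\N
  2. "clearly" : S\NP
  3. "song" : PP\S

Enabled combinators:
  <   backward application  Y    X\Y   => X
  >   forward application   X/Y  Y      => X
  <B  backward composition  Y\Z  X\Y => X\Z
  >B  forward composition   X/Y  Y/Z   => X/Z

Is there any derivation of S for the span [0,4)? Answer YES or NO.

NO

N NP\N S\NP PP\S
CKY chart[0,4] = {PP}; S ∉ chart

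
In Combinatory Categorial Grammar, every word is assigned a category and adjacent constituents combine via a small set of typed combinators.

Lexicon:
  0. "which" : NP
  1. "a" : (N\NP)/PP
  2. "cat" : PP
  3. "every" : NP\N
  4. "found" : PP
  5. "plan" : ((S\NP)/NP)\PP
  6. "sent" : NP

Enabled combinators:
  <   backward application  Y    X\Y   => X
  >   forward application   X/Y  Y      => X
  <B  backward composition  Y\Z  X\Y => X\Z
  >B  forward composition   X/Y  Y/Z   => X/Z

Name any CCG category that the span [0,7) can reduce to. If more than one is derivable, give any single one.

[0,7] S   <
  [0,3] N   <
    [0,1] "which" : NP
    [1,3] N\NP   >
      [1,2] "a" : (N\NP)/PP
      [2,3] "cat" : PP
  [3,7] S\N   <B
    [3,4] "every" : NP\N
    [4,7] S\NP   >
      [4,6] (S\NP)/NP   <
        [4,5] "found" : PP
        [5,6] "plan" : ((S\NP)/NP)\PP
      [6,7] "sent" : NP

S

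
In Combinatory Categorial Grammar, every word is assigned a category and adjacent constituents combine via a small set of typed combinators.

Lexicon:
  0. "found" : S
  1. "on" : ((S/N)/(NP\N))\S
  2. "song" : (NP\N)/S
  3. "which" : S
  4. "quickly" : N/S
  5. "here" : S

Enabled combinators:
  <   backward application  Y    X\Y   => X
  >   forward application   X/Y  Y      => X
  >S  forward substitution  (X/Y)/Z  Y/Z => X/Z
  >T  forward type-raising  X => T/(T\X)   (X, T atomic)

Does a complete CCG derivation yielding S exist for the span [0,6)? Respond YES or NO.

[0,6] S   >
  [0,4] S/N   >
    [0,2] (S/N)/(NP\N)   <
      [0,1] "found" : S
      [1,2] "on" : ((S/N)/(NP\N))\S
    [2,4] NP\N   >
      [2,3] "song" : (NP\N)/S
      [3,4] "which" : S
  [4,6] N   >
    [4,5] "quickly" : N/S
    [5,6] "here" : S

YES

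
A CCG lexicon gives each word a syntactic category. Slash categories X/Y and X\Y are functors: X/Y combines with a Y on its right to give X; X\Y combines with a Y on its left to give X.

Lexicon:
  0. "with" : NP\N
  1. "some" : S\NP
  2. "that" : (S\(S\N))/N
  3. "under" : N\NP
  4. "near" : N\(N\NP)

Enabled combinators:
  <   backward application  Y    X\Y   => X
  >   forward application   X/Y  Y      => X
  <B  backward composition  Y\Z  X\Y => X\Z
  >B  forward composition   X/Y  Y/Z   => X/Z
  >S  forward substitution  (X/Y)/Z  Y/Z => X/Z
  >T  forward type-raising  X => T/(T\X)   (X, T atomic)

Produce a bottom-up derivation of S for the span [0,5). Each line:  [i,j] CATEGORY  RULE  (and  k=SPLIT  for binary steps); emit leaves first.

[0,5] S   <
  [0,2] S\N   <B
    [0,1] "with" : NP\N
    [1,2] "some" : S\NP
  [2,5] S\(S\N)   >
    [2,3] "that" : (S\(S\N))/N
    [3,5] N   <
      [3,4] "under" : N\NP
      [4,5] "near" : N\(N\NP)

[0,1] NP\N  lex  "with"
[1,2] S\NP  lex  "some"
[0,2] S\N  <B  k=1
[2,3] (S\(S\N))/N  lex  "that"
[3,4] N\NP  lex  "under"
[4,5] N\(N\NP)  lex  "near"
[3,5] N  <  k=4
[2,5] S\(S\N)  >  k=3
[0,5] S  <  k=2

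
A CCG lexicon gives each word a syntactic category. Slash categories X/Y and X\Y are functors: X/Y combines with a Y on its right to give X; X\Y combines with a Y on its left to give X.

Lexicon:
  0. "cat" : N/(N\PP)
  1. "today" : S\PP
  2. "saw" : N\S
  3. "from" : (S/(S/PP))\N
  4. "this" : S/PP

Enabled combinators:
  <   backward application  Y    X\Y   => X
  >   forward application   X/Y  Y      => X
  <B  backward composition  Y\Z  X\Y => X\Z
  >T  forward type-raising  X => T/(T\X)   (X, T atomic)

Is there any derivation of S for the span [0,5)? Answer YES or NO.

[0,5] S   >
  [0,4] S/(S/PP)   <
    [0,3] N   >
      [0,1] "cat" : N/(N\PP)
      [1,3] N\PP   <B
        [1,2] "today" : S\PP
        [2,3] "saw" : N\S
    [3,4] "from" : (S/(S/PP))\N
  [4,5] "this" : S/PP

YES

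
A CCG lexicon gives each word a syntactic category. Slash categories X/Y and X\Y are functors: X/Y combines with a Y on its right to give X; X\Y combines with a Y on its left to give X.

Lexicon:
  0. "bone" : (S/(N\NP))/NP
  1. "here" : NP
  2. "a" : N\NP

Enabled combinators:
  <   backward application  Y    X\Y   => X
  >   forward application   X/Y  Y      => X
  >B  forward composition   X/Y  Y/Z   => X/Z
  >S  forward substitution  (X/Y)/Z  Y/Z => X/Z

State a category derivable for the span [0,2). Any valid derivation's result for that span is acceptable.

S/(N\NP)

[0,3] S   >
  [0,2] S/(N\NP)   >
    [0,1] "bone" : (S/(N\NP))/NP
    [1,2] "here" : NP
  [2,3] "a" : N\NP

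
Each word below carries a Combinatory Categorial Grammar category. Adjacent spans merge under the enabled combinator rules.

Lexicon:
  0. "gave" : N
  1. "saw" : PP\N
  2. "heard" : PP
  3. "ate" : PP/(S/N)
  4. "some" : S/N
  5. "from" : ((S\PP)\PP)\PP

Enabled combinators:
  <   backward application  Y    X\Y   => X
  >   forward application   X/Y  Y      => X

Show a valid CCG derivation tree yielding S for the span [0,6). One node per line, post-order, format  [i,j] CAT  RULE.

[0,1] N  lex  "gave"
[1,2] PP\N  lex  "saw"
[0,2] PP  <  k=1
[2,3] PP  lex  "heard"
[3,4] PP/(S/N)  lex  "ate"
[4,5] S/N  lex  "some"
[3,5] PP  >  k=4
[5,6] ((S\PP)\PP)\PP  lex  "from"
[3,6] (S\PP)\PP  <  k=5
[2,6] S\PP  <  k=3
[0,6] S  <  k=2

[0,6] S   <
  [0,2] PP   <
    [0,1] "gave" : N
    [1,2] "saw" : PP\N
  [2,6] S\PP   <
    [2,3] "heard" : PP
    [3,6] (S\PP)\PP   <
      [3,5] PP   >
        [3,4] "ate" : PP/(S/N)
        [4,5] "some" : S/N
      [5,6] "from" : ((S\PP)\PP)\PP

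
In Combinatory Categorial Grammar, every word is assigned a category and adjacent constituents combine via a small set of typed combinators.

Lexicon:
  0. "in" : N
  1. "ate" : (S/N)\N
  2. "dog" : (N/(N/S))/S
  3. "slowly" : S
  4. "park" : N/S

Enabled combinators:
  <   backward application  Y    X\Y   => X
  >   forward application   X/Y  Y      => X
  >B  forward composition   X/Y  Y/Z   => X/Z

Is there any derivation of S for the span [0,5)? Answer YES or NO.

[0,5] S   >
  [0,2] S/N   <
    [0,1] "in" : N
    [1,2] "ate" : (S/N)\N
  [2,5] N   >
    [2,4] N/(N/S)   >
      [2,3] "dog" : (N/(N/S))/S
      [3,4] "slowly" : S
    [4,5] "park" : N/S

YES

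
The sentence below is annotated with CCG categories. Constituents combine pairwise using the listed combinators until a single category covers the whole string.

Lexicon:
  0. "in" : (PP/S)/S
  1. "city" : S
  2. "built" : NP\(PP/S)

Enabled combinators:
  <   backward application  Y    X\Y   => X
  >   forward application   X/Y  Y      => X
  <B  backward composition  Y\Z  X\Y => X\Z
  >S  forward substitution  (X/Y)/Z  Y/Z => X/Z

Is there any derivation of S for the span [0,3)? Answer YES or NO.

NO

(PP/S)/S S NP\(PP/S)
CKY chart[0,3] = {NP}; S ∉ chart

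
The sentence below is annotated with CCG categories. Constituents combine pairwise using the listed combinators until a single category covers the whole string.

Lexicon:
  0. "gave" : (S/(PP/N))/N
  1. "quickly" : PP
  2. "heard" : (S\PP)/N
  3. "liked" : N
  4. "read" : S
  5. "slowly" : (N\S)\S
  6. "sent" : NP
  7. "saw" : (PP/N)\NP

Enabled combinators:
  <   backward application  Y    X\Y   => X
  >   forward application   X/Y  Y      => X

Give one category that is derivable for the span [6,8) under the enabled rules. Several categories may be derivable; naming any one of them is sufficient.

PP/N

[0,8] S   >
  [0,6] S/(PP/N)   >
    [0,1] "gave" : (S/(PP/N))/N
    [1,6] N   <
      [1,4] S   <
        [1,2] "quickly" : PP
        [2,4] S\PP   >
          [2,3] "heard" : (S\PP)/N
          [3,4] "liked" : N
      [4,6] N\S   <
        [4,5] "read" : S
        [5,6] "slowly" : (N\S)\S
  [6,8] PP/N   <
    [6,7] "sent" : NP
    [7,8] "saw" : (PP/N)\NP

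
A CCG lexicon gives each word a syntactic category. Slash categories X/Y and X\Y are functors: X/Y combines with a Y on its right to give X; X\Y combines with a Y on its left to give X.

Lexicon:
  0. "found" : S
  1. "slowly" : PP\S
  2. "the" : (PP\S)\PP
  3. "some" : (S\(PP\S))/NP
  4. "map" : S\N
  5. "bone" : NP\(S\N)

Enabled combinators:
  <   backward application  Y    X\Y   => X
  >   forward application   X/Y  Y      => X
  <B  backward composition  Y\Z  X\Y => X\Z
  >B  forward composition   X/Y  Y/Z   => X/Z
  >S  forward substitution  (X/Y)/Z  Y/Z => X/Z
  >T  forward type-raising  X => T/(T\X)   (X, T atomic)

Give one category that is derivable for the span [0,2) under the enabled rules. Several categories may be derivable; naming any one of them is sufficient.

PP

[0,6] S   <
  [0,3] PP\S   <
    [0,2] PP   <
      [0,1] "found" : S
      [1,2] "slowly" : PP\S
    [2,3] "the" : (PP\S)\PP
  [3,6] S\(PP\S)   >
    [3,4] "some" : (S\(PP\S))/NP
    [4,6] NP   <
      [4,5] "map" : S\N
      [5,6] "bone" : NP\(S\N)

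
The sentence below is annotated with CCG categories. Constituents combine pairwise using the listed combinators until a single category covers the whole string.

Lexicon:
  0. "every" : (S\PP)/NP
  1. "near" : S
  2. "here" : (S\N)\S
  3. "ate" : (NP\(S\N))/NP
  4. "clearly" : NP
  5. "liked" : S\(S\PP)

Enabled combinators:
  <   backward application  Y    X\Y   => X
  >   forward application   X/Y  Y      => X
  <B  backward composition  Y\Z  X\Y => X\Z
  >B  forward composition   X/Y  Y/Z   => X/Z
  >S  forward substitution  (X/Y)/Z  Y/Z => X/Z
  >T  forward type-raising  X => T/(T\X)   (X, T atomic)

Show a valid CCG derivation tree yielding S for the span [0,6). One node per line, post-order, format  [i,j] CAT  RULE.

[0,6] S   <
  [0,5] S\PP   >
    [0,1] "every" : (S\PP)/NP
    [1,5] NP   <
      [1,3] S\N   <
        [1,2] "near" : S
        [2,3] "here" : (S\N)\S
      [3,5] NP\(S\N)   >
        [3,4] "ate" : (NP\(S\N))/NP
        [4,5] "clearly" : NP
  [5,6] "liked" : S\(S\PP)

[0,1] (S\PP)/NP  lex  "every"
[1,2] S  lex  "near"
[2,3] (S\N)\S  lex  "here"
[1,3] S\N  <  k=2
[3,4] (NP\(S\N))/NP  lex  "ate"
[4,5] NP  lex  "clearly"
[3,5] NP\(S\N)  >  k=4
[1,5] NP  <  k=3
[0,5] S\PP  >  k=1
[5,6] S\(S\PP)  lex  "liked"
[0,6] S  <  k=5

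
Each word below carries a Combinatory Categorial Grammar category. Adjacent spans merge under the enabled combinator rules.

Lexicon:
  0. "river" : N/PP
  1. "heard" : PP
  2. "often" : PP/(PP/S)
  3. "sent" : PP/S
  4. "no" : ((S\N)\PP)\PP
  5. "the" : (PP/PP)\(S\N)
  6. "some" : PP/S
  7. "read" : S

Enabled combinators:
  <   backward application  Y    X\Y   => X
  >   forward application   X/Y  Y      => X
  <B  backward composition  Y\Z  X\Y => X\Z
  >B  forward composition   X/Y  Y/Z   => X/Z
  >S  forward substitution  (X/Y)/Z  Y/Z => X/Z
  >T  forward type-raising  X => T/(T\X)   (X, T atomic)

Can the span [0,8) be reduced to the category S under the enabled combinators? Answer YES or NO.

NO

N/PP PP PP/(PP/S) PP/S ((S\N)\PP)\PP (PP/PP)\(S\N) PP/S S
CKY chart[0,8] = {N, N/(N\N), N/(PP\PP), N/(S\S), NP/(NP\N), PP/(PP\N), S/(S\N)}; S ∉ chart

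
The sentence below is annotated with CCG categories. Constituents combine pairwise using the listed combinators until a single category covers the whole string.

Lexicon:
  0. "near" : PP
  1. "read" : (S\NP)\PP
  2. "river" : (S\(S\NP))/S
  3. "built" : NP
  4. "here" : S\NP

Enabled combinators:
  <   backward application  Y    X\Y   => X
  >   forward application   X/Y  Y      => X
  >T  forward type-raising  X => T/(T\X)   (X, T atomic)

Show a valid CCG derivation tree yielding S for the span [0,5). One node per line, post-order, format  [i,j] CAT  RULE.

[0,1] PP  lex  "near"
[1,2] (S\NP)\PP  lex  "read"
[0,2] S\NP  <  k=1
[2,3] (S\(S\NP))/S  lex  "river"
[3,4] NP  lex  "built"
[3,4] S/(S\NP)  >T
[4,5] S\NP  lex  "here"
[3,5] S  >  k=4
[2,5] S\(S\NP)  >  k=3
[0,5] S  <  k=2

[0,5] S   <
  [0,2] S\NP   <
    [0,1] "near" : PP
    [1,2] "read" : (S\NP)\PP
  [2,5] S\(S\NP)   >
    [2,3] "river" : (S\(S\NP))/S
    [3,5] S   >
      [3,4] S/(S\NP)   >T
        [3,4] "built" : NP
      [4,5] "here" : S\NP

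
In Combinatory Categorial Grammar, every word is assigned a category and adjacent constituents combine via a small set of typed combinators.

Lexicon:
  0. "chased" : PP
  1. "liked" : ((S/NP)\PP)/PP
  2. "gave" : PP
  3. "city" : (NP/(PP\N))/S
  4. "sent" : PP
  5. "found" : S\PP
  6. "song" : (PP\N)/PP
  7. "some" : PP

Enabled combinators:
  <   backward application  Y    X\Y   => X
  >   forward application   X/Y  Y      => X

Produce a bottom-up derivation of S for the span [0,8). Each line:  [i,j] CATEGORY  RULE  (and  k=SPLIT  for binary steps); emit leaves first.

[0,8] S   >
  [0,3] S/NP   <
    [0,1] "chased" : PP
    [1,3] (S/NP)\PP   >
      [1,2] "liked" : ((S/NP)\PP)/PP
      [2,3] "gave" : PP
  [3,8] NP   >
    [3,6] NP/(PP\N)   >
      [3,4] "city" : (NP/(PP\N))/S
      [4,6] S   <
        [4,5] "sent" : PP
        [5,6] "found" : S\PP
    [6,8] PP\N   >
      [6,7] "song" : (PP\N)/PP
      [7,8] "some" : PP

[0,1] PP  lex  "chased"
[1,2] ((S/NP)\PP)/PP  lex  "liked"
[2,3] PP  lex  "gave"
[1,3] (S/NP)\PP  >  k=2
[0,3] S/NP  <  k=1
[3,4] (NP/(PP\N))/S  lex  "city"
[4,5] PP  lex  "sent"
[5,6] S\PP  lex  "found"
[4,6] S  <  k=5
[3,6] NP/(PP\N)  >  k=4
[6,7] (PP\N)/PP  lex  "song"
[7,8] PP  lex  "some"
[6,8] PP\N  >  k=7
[3,8] NP  >  k=6
[0,8] S  >  k=3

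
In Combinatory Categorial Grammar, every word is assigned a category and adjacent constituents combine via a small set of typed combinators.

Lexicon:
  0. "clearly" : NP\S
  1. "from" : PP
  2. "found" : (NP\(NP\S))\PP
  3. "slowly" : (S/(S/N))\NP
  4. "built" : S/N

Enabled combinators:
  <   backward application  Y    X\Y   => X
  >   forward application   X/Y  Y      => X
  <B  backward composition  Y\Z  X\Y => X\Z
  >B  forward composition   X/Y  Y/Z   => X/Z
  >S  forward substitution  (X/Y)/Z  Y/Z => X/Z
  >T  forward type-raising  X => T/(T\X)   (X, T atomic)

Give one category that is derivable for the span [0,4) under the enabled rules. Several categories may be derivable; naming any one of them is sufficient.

[0,5] S   >
  [0,4] S/(S/N)   <
    [0,3] NP   <
      [0,1] "clearly" : NP\S
      [1,3] NP\(NP\S)   <
        [1,2] "from" : PP
        [2,3] "found" : (NP\(NP\S))\PP
    [3,4] "slowly" : (S/(S/N))\NP
  [4,5] "built" : S/N

S/(S/N)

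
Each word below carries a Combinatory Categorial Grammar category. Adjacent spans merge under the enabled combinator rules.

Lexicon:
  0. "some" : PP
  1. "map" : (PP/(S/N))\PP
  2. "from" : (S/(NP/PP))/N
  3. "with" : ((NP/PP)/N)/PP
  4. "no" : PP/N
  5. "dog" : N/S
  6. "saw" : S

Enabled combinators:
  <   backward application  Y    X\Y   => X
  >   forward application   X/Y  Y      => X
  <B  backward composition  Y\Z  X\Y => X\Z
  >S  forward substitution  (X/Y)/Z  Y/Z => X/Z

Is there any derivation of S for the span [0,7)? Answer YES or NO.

PP (PP/(S/N))\PP (S/(NP/PP))/N ((NP/PP)/N)/PP PP/N N/S S
CKY chart[0,7] = {PP}; S ∉ chart

NO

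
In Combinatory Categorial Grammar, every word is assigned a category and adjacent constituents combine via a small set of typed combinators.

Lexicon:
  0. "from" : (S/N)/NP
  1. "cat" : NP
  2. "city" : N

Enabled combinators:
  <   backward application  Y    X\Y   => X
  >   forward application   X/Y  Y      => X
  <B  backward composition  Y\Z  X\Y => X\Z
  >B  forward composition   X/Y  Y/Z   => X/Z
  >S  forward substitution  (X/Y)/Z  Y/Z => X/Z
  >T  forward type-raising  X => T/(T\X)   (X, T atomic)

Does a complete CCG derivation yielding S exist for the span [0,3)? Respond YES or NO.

[0,3] S   >
  [0,2] S/N   >
    [0,1] "from" : (S/N)/NP
    [1,2] "cat" : NP
  [2,3] "city" : N

YES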